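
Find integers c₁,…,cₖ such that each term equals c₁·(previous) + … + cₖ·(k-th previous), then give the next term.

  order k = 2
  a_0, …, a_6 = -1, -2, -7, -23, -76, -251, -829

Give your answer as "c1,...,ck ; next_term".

  a_2 = 3·-2 + 1·-1 = -7
  a_3 = 3·-7 + 1·-2 = -23
  a_4 = 3·-23 + 1·-7 = -76
  a_5 = 3·-76 + 1·-23 = -251
  a_6 = 3·-251 + 1·-76 = -829
  a_7 = 3·-829 + 1·-251 = -2738

3,1 ; -2738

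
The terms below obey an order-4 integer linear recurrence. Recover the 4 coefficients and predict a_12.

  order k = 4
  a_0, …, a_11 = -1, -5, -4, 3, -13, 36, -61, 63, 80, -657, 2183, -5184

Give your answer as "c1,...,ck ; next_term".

-3,-2,3,-3 ; 8975

  a_4 = -3·3 + -2·-4 + 3·-5 + -3·-1 = -13
  a_5 = -3·-13 + -2·3 + 3·-4 + -3·-5 = 36
  a_6 = -3·36 + -2·-13 + 3·3 + -3·-4 = -61
  a_7 = -3·-61 + -2·36 + 3·-13 + -3·3 = 63
  a_8 = -3·63 + -2·-61 + 3·36 + -3·-13 = 80
  a_9 = -3·80 + -2·63 + 3·-61 + -3·36 = -657
  a_10 = -3·-657 + -2·80 + 3·63 + -3·-61 = 2183
  a_11 = -3·2183 + -2·-657 + 3·80 + -3·63 = -5184
  a_12 = -3·-5184 + -2·2183 + 3·-657 + -3·80 = 8975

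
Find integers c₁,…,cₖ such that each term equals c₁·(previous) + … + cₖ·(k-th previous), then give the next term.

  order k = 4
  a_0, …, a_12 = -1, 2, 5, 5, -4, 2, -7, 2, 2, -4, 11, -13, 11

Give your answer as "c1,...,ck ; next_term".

  a_4 = -1·5 + 0·5 + 0·2 + -1·-1 = -4
  a_5 = -1·-4 + 0·5 + 0·5 + -1·2 = 2
  a_6 = -1·2 + 0·-4 + 0·5 + -1·5 = -7
  a_7 = -1·-7 + 0·2 + 0·-4 + -1·5 = 2
  a_8 = -1·2 + 0·-7 + 0·2 + -1·-4 = 2
  a_9 = -1·2 + 0·2 + 0·-7 + -1·2 = -4
  a_10 = -1·-4 + 0·2 + 0·2 + -1·-7 = 11
  a_11 = -1·11 + 0·-4 + 0·2 + -1·2 = -13
  a_12 = -1·-13 + 0·11 + 0·-4 + -1·2 = 11
  a_13 = -1·11 + 0·-13 + 0·11 + -1·-4 = -7

-1,0,0,-1 ; -7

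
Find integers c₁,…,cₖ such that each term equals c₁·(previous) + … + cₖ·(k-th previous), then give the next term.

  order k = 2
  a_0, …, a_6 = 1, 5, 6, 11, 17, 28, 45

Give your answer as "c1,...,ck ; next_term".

  a_2 = 1·5 + 1·1 = 6
  a_3 = 1·6 + 1·5 = 11
  a_4 = 1·11 + 1·6 = 17
  a_5 = 1·17 + 1·11 = 28
  a_6 = 1·28 + 1·17 = 45
  a_7 = 1·45 + 1·28 = 73

1,1 ; 73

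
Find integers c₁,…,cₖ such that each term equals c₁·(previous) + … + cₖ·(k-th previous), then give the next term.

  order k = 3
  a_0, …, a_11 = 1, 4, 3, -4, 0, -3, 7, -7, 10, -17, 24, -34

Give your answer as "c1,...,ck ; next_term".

  a_3 = -1·3 + 0·4 + -1·1 = -4
  a_4 = -1·-4 + 0·3 + -1·4 = 0
  a_5 = -1·0 + 0·-4 + -1·3 = -3
  a_6 = -1·-3 + 0·0 + -1·-4 = 7
  a_7 = -1·7 + 0·-3 + -1·0 = -7
  a_8 = -1·-7 + 0·7 + -1·-3 = 10
  a_9 = -1·10 + 0·-7 + -1·7 = -17
  a_10 = -1·-17 + 0·10 + -1·-7 = 24
  a_11 = -1·24 + 0·-17 + -1·10 = -34
  a_12 = -1·-34 + 0·24 + -1·-17 = 51

-1,0,-1 ; 51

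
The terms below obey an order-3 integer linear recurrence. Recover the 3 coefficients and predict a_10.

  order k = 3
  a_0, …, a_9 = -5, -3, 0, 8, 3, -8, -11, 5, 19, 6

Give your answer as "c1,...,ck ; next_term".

0,-1,-1 ; -24

  a_3 = 0·0 + -1·-3 + -1·-5 = 8
  a_4 = 0·8 + -1·0 + -1·-3 = 3
  a_5 = 0·3 + -1·8 + -1·0 = -8
  a_6 = 0·-8 + -1·3 + -1·8 = -11
  a_7 = 0·-11 + -1·-8 + -1·3 = 5
  a_8 = 0·5 + -1·-11 + -1·-8 = 19
  a_9 = 0·19 + -1·5 + -1·-11 = 6
  a_10 = 0·6 + -1·19 + -1·5 = -24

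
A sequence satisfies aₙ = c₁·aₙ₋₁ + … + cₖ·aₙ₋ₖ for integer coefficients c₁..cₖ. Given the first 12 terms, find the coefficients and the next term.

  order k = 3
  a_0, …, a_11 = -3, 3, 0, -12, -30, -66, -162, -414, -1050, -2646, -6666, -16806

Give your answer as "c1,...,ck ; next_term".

  a_3 = 3·0 + -2·3 + 2·-3 = -12
  a_4 = 3·-12 + -2·0 + 2·3 = -30
  a_5 = 3·-30 + -2·-12 + 2·0 = -66
  a_6 = 3·-66 + -2·-30 + 2·-12 = -162
  a_7 = 3·-162 + -2·-66 + 2·-30 = -414
  a_8 = 3·-414 + -2·-162 + 2·-66 = -1050
  a_9 = 3·-1050 + -2·-414 + 2·-162 = -2646
  a_10 = 3·-2646 + -2·-1050 + 2·-414 = -6666
  a_11 = 3·-6666 + -2·-2646 + 2·-1050 = -16806
  a_12 = 3·-16806 + -2·-6666 + 2·-2646 = -42378

3,-2,2 ; -42378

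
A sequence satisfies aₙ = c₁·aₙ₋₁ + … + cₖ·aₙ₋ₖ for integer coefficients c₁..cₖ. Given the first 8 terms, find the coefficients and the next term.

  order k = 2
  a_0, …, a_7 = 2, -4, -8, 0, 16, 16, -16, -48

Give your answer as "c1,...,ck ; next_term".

1,-2 ; -16

  a_2 = 1·-4 + -2·2 = -8
  a_3 = 1·-8 + -2·-4 = 0
  a_4 = 1·0 + -2·-8 = 16
  a_5 = 1·16 + -2·0 = 16
  a_6 = 1·16 + -2·16 = -16
  a_7 = 1·-16 + -2·16 = -48
  a_8 = 1·-48 + -2·-16 = -16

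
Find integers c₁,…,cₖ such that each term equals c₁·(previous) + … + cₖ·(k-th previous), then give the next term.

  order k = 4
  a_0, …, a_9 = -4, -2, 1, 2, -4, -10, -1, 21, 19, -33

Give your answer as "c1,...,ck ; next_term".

1,-2,0,1 ; -72

  a_4 = 1·2 + -2·1 + 0·-2 + 1·-4 = -4
  a_5 = 1·-4 + -2·2 + 0·1 + 1·-2 = -10
  a_6 = 1·-10 + -2·-4 + 0·2 + 1·1 = -1
  a_7 = 1·-1 + -2·-10 + 0·-4 + 1·2 = 21
  a_8 = 1·21 + -2·-1 + 0·-10 + 1·-4 = 19
  a_9 = 1·19 + -2·21 + 0·-1 + 1·-10 = -33
  a_10 = 1·-33 + -2·19 + 0·21 + 1·-1 = -72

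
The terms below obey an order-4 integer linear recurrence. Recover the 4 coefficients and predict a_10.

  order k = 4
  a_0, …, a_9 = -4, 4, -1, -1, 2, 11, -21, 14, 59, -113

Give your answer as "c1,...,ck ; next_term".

  a_4 = -1·-1 + -1·-1 + 4·4 + 4·-4 = 2
  a_5 = -1·2 + -1·-1 + 4·-1 + 4·4 = 11
  a_6 = -1·11 + -1·2 + 4·-1 + 4·-1 = -21
  a_7 = -1·-21 + -1·11 + 4·2 + 4·-1 = 14
  a_8 = -1·14 + -1·-21 + 4·11 + 4·2 = 59
  a_9 = -1·59 + -1·14 + 4·-21 + 4·11 = -113
  a_10 = -1·-113 + -1·59 + 4·14 + 4·-21 = 26

-1,-1,4,4 ; 26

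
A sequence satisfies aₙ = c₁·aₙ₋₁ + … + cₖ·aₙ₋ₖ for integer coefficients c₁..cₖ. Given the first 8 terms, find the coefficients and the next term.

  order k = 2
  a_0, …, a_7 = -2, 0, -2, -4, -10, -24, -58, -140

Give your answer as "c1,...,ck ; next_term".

2,1 ; -338

  a_2 = 2·0 + 1·-2 = -2
  a_3 = 2·-2 + 1·0 = -4
  a_4 = 2·-4 + 1·-2 = -10
  a_5 = 2·-10 + 1·-4 = -24
  a_6 = 2·-24 + 1·-10 = -58
  a_7 = 2·-58 + 1·-24 = -140
  a_8 = 2·-140 + 1·-58 = -338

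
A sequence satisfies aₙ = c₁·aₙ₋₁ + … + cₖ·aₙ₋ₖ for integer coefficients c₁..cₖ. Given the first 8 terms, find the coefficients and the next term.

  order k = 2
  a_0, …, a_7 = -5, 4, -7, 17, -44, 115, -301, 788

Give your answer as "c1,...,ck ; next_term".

-3,-1 ; -2063

  a_2 = -3·4 + -1·-5 = -7
  a_3 = -3·-7 + -1·4 = 17
  a_4 = -3·17 + -1·-7 = -44
  a_5 = -3·-44 + -1·17 = 115
  a_6 = -3·115 + -1·-44 = -301
  a_7 = -3·-301 + -1·115 = 788
  a_8 = -3·788 + -1·-301 = -2063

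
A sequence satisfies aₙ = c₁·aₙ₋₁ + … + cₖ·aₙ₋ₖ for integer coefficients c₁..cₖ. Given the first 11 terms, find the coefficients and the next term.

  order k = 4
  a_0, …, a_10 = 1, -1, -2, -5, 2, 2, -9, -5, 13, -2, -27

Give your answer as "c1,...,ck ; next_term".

  a_4 = 0·-5 + -1·-2 + 1·-1 + 1·1 = 2
  a_5 = 0·2 + -1·-5 + 1·-2 + 1·-1 = 2
  a_6 = 0·2 + -1·2 + 1·-5 + 1·-2 = -9
  a_7 = 0·-9 + -1·2 + 1·2 + 1·-5 = -5
  a_8 = 0·-5 + -1·-9 + 1·2 + 1·2 = 13
  a_9 = 0·13 + -1·-5 + 1·-9 + 1·2 = -2
  a_10 = 0·-2 + -1·13 + 1·-5 + 1·-9 = -27
  a_11 = 0·-27 + -1·-2 + 1·13 + 1·-5 = 10

0,-1,1,1 ; 10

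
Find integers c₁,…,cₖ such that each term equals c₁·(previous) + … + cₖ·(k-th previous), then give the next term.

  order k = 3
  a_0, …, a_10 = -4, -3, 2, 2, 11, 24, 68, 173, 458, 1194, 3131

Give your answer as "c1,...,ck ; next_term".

2,2,-1 ; 8192

  a_3 = 2·2 + 2·-3 + -1·-4 = 2
  a_4 = 2·2 + 2·2 + -1·-3 = 11
  a_5 = 2·11 + 2·2 + -1·2 = 24
  a_6 = 2·24 + 2·11 + -1·2 = 68
  a_7 = 2·68 + 2·24 + -1·11 = 173
  a_8 = 2·173 + 2·68 + -1·24 = 458
  a_9 = 2·458 + 2·173 + -1·68 = 1194
  a_10 = 2·1194 + 2·458 + -1·173 = 3131
  a_11 = 2·3131 + 2·1194 + -1·458 = 8192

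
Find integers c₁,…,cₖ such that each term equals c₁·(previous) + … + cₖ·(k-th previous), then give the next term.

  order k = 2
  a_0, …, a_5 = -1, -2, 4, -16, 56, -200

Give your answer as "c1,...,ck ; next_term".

  a_2 = -3·-2 + 2·-1 = 4
  a_3 = -3·4 + 2·-2 = -16
  a_4 = -3·-16 + 2·4 = 56
  a_5 = -3·56 + 2·-16 = -200
  a_6 = -3·-200 + 2·56 = 712

-3,2 ; 712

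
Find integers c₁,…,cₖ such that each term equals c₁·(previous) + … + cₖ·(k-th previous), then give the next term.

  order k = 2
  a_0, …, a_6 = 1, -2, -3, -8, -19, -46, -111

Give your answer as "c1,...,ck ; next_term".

  a_2 = 2·-2 + 1·1 = -3
  a_3 = 2·-3 + 1·-2 = -8
  a_4 = 2·-8 + 1·-3 = -19
  a_5 = 2·-19 + 1·-8 = -46
  a_6 = 2·-46 + 1·-19 = -111
  a_7 = 2·-111 + 1·-46 = -268

2,1 ; -268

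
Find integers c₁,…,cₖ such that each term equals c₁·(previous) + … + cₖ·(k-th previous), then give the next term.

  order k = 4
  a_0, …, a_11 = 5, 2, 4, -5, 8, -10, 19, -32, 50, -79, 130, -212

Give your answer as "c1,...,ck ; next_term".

  a_4 = -1·-5 + 0·4 + -1·2 + 1·5 = 8
  a_5 = -1·8 + 0·-5 + -1·4 + 1·2 = -10
  a_6 = -1·-10 + 0·8 + -1·-5 + 1·4 = 19
  a_7 = -1·19 + 0·-10 + -1·8 + 1·-5 = -32
  a_8 = -1·-32 + 0·19 + -1·-10 + 1·8 = 50
  a_9 = -1·50 + 0·-32 + -1·19 + 1·-10 = -79
  a_10 = -1·-79 + 0·50 + -1·-32 + 1·19 = 130
  a_11 = -1·130 + 0·-79 + -1·50 + 1·-32 = -212
  a_12 = -1·-212 + 0·130 + -1·-79 + 1·50 = 341

-1,0,-1,1 ; 341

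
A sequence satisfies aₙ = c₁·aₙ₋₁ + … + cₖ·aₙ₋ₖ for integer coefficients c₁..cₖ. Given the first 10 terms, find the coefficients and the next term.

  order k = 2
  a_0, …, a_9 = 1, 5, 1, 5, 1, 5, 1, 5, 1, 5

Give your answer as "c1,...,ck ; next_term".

0,1 ; 1

  a_2 = 0·5 + 1·1 = 1
  a_3 = 0·1 + 1·5 = 5
  a_4 = 0·5 + 1·1 = 1
  a_5 = 0·1 + 1·5 = 5
  a_6 = 0·5 + 1·1 = 1
  a_7 = 0·1 + 1·5 = 5
  a_8 = 0·5 + 1·1 = 1
  a_9 = 0·1 + 1·5 = 5
  a_10 = 0·5 + 1·1 = 1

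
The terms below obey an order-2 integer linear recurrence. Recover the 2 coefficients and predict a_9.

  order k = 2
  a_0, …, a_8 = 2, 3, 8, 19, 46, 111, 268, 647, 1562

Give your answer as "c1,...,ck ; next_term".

2,1 ; 3771

  a_2 = 2·3 + 1·2 = 8
  a_3 = 2·8 + 1·3 = 19
  a_4 = 2·19 + 1·8 = 46
  a_5 = 2·46 + 1·19 = 111
  a_6 = 2·111 + 1·46 = 268
  a_7 = 2·268 + 1·111 = 647
  a_8 = 2·647 + 1·268 = 1562
  a_9 = 2·1562 + 1·647 = 3771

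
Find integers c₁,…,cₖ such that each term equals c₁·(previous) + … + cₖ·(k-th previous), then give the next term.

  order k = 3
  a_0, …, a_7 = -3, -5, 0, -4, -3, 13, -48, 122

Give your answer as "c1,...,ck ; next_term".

-3,-1,3 ; -279

  a_3 = -3·0 + -1·-5 + 3·-3 = -4
  a_4 = -3·-4 + -1·0 + 3·-5 = -3
  a_5 = -3·-3 + -1·-4 + 3·0 = 13
  a_6 = -3·13 + -1·-3 + 3·-4 = -48
  a_7 = -3·-48 + -1·13 + 3·-3 = 122
  a_8 = -3·122 + -1·-48 + 3·13 = -279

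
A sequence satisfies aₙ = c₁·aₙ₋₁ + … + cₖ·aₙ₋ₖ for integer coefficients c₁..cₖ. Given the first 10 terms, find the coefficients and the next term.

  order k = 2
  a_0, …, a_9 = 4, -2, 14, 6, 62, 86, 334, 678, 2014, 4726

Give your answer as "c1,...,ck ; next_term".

1,4 ; 12782

  a_2 = 1·-2 + 4·4 = 14
  a_3 = 1·14 + 4·-2 = 6
  a_4 = 1·6 + 4·14 = 62
  a_5 = 1·62 + 4·6 = 86
  a_6 = 1·86 + 4·62 = 334
  a_7 = 1·334 + 4·86 = 678
  a_8 = 1·678 + 4·334 = 2014
  a_9 = 1·2014 + 4·678 = 4726
  a_10 = 1·4726 + 4·2014 = 12782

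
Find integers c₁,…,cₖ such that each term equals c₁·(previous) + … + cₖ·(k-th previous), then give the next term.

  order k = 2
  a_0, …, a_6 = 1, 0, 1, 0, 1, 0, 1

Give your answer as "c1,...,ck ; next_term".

  a_2 = 0·0 + 1·1 = 1
  a_3 = 0·1 + 1·0 = 0
  a_4 = 0·0 + 1·1 = 1
  a_5 = 0·1 + 1·0 = 0
  a_6 = 0·0 + 1·1 = 1
  a_7 = 0·1 + 1·0 = 0

0,1 ; 0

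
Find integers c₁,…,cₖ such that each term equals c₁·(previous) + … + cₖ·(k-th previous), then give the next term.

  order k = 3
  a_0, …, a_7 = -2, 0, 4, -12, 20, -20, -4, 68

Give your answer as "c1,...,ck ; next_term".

-2,-1,2 ; -172

  a_3 = -2·4 + -1·0 + 2·-2 = -12
  a_4 = -2·-12 + -1·4 + 2·0 = 20
  a_5 = -2·20 + -1·-12 + 2·4 = -20
  a_6 = -2·-20 + -1·20 + 2·-12 = -4
  a_7 = -2·-4 + -1·-20 + 2·20 = 68
  a_8 = -2·68 + -1·-4 + 2·-20 = -172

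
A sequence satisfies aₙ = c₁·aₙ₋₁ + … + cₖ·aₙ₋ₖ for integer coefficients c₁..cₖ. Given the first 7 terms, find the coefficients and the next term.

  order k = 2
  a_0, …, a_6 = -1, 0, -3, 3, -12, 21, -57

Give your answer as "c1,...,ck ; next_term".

-1,3 ; 120

  a_2 = -1·0 + 3·-1 = -3
  a_3 = -1·-3 + 3·0 = 3
  a_4 = -1·3 + 3·-3 = -12
  a_5 = -1·-12 + 3·3 = 21
  a_6 = -1·21 + 3·-12 = -57
  a_7 = -1·-57 + 3·21 = 120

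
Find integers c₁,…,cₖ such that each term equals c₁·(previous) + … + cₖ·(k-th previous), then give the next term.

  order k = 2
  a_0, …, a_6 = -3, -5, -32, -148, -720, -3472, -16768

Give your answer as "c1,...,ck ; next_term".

4,4 ; -80960

  a_2 = 4·-5 + 4·-3 = -32
  a_3 = 4·-32 + 4·-5 = -148
  a_4 = 4·-148 + 4·-32 = -720
  a_5 = 4·-720 + 4·-148 = -3472
  a_6 = 4·-3472 + 4·-720 = -16768
  a_7 = 4·-16768 + 4·-3472 = -80960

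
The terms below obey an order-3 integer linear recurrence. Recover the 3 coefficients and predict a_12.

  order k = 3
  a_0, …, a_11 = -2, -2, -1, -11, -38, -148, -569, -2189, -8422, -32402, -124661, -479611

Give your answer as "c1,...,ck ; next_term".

3,3,1 ; -1845218

  a_3 = 3·-1 + 3·-2 + 1·-2 = -11
  a_4 = 3·-11 + 3·-1 + 1·-2 = -38
  a_5 = 3·-38 + 3·-11 + 1·-1 = -148
  a_6 = 3·-148 + 3·-38 + 1·-11 = -569
  a_7 = 3·-569 + 3·-148 + 1·-38 = -2189
  a_8 = 3·-2189 + 3·-569 + 1·-148 = -8422
  a_9 = 3·-8422 + 3·-2189 + 1·-569 = -32402
  a_10 = 3·-32402 + 3·-8422 + 1·-2189 = -124661
  a_11 = 3·-124661 + 3·-32402 + 1·-8422 = -479611
  a_12 = 3·-479611 + 3·-124661 + 1·-32402 = -1845218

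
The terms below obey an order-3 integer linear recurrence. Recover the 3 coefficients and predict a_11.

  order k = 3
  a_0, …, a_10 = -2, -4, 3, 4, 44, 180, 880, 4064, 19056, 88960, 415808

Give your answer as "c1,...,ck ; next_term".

  a_3 = 4·3 + 4·-4 + -4·-2 = 4
  a_4 = 4·4 + 4·3 + -4·-4 = 44
  a_5 = 4·44 + 4·4 + -4·3 = 180
  a_6 = 4·180 + 4·44 + -4·4 = 880
  a_7 = 4·880 + 4·180 + -4·44 = 4064
  a_8 = 4·4064 + 4·880 + -4·180 = 19056
  a_9 = 4·19056 + 4·4064 + -4·880 = 88960
  a_10 = 4·88960 + 4·19056 + -4·4064 = 415808
  a_11 = 4·415808 + 4·88960 + -4·19056 = 1942848

4,4,-4 ; 1942848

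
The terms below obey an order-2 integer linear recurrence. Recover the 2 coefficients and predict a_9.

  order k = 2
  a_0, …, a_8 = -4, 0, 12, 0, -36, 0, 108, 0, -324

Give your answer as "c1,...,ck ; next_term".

  a_2 = 0·0 + -3·-4 = 12
  a_3 = 0·12 + -3·0 = 0
  a_4 = 0·0 + -3·12 = -36
  a_5 = 0·-36 + -3·0 = 0
  a_6 = 0·0 + -3·-36 = 108
  a_7 = 0·108 + -3·0 = 0
  a_8 = 0·0 + -3·108 = -324
  a_9 = 0·-324 + -3·0 = 0

0,-3 ; 0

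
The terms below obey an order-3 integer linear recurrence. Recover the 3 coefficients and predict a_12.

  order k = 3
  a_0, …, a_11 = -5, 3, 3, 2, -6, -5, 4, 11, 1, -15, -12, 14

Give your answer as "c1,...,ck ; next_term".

  a_3 = 0·3 + -1·3 + -1·-5 = 2
  a_4 = 0·2 + -1·3 + -1·3 = -6
  a_5 = 0·-6 + -1·2 + -1·3 = -5
  a_6 = 0·-5 + -1·-6 + -1·2 = 4
  a_7 = 0·4 + -1·-5 + -1·-6 = 11
  a_8 = 0·11 + -1·4 + -1·-5 = 1
  a_9 = 0·1 + -1·11 + -1·4 = -15
  a_10 = 0·-15 + -1·1 + -1·11 = -12
  a_11 = 0·-12 + -1·-15 + -1·1 = 14
  a_12 = 0·14 + -1·-12 + -1·-15 = 27

0,-1,-1 ; 27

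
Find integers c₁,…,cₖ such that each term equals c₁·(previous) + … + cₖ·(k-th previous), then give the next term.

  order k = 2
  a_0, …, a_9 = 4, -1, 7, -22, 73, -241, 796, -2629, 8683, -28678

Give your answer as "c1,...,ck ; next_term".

-3,1 ; 94717

  a_2 = -3·-1 + 1·4 = 7
  a_3 = -3·7 + 1·-1 = -22
  a_4 = -3·-22 + 1·7 = 73
  a_5 = -3·73 + 1·-22 = -241
  a_6 = -3·-241 + 1·73 = 796
  a_7 = -3·796 + 1·-241 = -2629
  a_8 = -3·-2629 + 1·796 = 8683
  a_9 = -3·8683 + 1·-2629 = -28678
  a_10 = -3·-28678 + 1·8683 = 94717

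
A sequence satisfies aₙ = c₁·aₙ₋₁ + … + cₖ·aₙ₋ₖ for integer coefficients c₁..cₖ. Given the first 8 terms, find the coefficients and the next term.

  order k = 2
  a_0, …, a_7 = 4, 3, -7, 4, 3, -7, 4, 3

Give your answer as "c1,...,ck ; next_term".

  a_2 = -1·3 + -1·4 = -7
  a_3 = -1·-7 + -1·3 = 4
  a_4 = -1·4 + -1·-7 = 3
  a_5 = -1·3 + -1·4 = -7
  a_6 = -1·-7 + -1·3 = 4
  a_7 = -1·4 + -1·-7 = 3
  a_8 = -1·3 + -1·4 = -7

-1,-1 ; -7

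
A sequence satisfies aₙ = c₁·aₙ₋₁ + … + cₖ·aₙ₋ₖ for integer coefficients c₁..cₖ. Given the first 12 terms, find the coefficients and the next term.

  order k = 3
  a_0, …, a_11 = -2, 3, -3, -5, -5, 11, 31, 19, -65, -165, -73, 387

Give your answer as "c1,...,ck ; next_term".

1,-2,-2 ; 863

  a_3 = 1·-3 + -2·3 + -2·-2 = -5
  a_4 = 1·-5 + -2·-3 + -2·3 = -5
  a_5 = 1·-5 + -2·-5 + -2·-3 = 11
  a_6 = 1·11 + -2·-5 + -2·-5 = 31
  a_7 = 1·31 + -2·11 + -2·-5 = 19
  a_8 = 1·19 + -2·31 + -2·11 = -65
  a_9 = 1·-65 + -2·19 + -2·31 = -165
  a_10 = 1·-165 + -2·-65 + -2·19 = -73
  a_11 = 1·-73 + -2·-165 + -2·-65 = 387
  a_12 = 1·387 + -2·-73 + -2·-165 = 863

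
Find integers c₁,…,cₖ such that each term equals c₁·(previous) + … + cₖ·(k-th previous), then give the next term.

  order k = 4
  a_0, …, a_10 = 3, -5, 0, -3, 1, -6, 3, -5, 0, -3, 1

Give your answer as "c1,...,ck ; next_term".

-1,0,1,1 ; -6

  a_4 = -1·-3 + 0·0 + 1·-5 + 1·3 = 1
  a_5 = -1·1 + 0·-3 + 1·0 + 1·-5 = -6
  a_6 = -1·-6 + 0·1 + 1·-3 + 1·0 = 3
  a_7 = -1·3 + 0·-6 + 1·1 + 1·-3 = -5
  a_8 = -1·-5 + 0·3 + 1·-6 + 1·1 = 0
  a_9 = -1·0 + 0·-5 + 1·3 + 1·-6 = -3
  a_10 = -1·-3 + 0·0 + 1·-5 + 1·3 = 1
  a_11 = -1·1 + 0·-3 + 1·0 + 1·-5 = -6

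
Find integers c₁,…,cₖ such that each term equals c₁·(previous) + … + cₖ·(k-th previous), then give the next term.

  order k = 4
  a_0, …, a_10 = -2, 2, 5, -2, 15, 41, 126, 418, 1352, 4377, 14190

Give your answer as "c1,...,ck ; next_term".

  a_4 = 2·-2 + 3·5 + 3·2 + 1·-2 = 15
  a_5 = 2·15 + 3·-2 + 3·5 + 1·2 = 41
  a_6 = 2·41 + 3·15 + 3·-2 + 1·5 = 126
  a_7 = 2·126 + 3·41 + 3·15 + 1·-2 = 418
  a_8 = 2·418 + 3·126 + 3·41 + 1·15 = 1352
  a_9 = 2·1352 + 3·418 + 3·126 + 1·41 = 4377
  a_10 = 2·4377 + 3·1352 + 3·418 + 1·126 = 14190
  a_11 = 2·14190 + 3·4377 + 3·1352 + 1·418 = 45985

2,3,3,1 ; 45985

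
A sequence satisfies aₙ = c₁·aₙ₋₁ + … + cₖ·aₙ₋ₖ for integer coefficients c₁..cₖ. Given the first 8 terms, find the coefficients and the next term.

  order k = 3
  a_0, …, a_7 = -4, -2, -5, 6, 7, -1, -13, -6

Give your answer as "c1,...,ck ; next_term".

  a_3 = 0·-5 + -1·-2 + -1·-4 = 6
  a_4 = 0·6 + -1·-5 + -1·-2 = 7
  a_5 = 0·7 + -1·6 + -1·-5 = -1
  a_6 = 0·-1 + -1·7 + -1·6 = -13
  a_7 = 0·-13 + -1·-1 + -1·7 = -6
  a_8 = 0·-6 + -1·-13 + -1·-1 = 14

0,-1,-1 ; 14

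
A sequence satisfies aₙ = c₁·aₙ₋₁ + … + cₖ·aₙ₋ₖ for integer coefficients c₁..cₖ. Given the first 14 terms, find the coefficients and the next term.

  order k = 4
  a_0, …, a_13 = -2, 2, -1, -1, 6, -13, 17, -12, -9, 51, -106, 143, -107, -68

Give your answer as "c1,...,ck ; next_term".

-2,-2,-1,-2 ; 419

  a_4 = -2·-1 + -2·-1 + -1·2 + -2·-2 = 6
  a_5 = -2·6 + -2·-1 + -1·-1 + -2·2 = -13
  a_6 = -2·-13 + -2·6 + -1·-1 + -2·-1 = 17
  a_7 = -2·17 + -2·-13 + -1·6 + -2·-1 = -12
  a_8 = -2·-12 + -2·17 + -1·-13 + -2·6 = -9
  a_9 = -2·-9 + -2·-12 + -1·17 + -2·-13 = 51
  a_10 = -2·51 + -2·-9 + -1·-12 + -2·17 = -106
  a_11 = -2·-106 + -2·51 + -1·-9 + -2·-12 = 143
  a_12 = -2·143 + -2·-106 + -1·51 + -2·-9 = -107
  a_13 = -2·-107 + -2·143 + -1·-106 + -2·51 = -68
  a_14 = -2·-68 + -2·-107 + -1·143 + -2·-106 = 419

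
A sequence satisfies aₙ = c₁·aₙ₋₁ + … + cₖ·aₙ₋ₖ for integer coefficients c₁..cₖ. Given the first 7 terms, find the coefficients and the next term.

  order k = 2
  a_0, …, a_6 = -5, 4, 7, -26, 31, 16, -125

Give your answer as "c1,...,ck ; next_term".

-2,-3 ; 202

  a_2 = -2·4 + -3·-5 = 7
  a_3 = -2·7 + -3·4 = -26
  a_4 = -2·-26 + -3·7 = 31
  a_5 = -2·31 + -3·-26 = 16
  a_6 = -2·16 + -3·31 = -125
  a_7 = -2·-125 + -3·16 = 202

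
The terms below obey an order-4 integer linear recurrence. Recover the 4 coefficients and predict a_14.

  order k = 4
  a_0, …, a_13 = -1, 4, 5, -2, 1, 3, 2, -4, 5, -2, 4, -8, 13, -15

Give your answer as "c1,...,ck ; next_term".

-1,0,0,1 ; 19

  a_4 = -1·-2 + 0·5 + 0·4 + 1·-1 = 1
  a_5 = -1·1 + 0·-2 + 0·5 + 1·4 = 3
  a_6 = -1·3 + 0·1 + 0·-2 + 1·5 = 2
  a_7 = -1·2 + 0·3 + 0·1 + 1·-2 = -4
  a_8 = -1·-4 + 0·2 + 0·3 + 1·1 = 5
  a_9 = -1·5 + 0·-4 + 0·2 + 1·3 = -2
  a_10 = -1·-2 + 0·5 + 0·-4 + 1·2 = 4
  a_11 = -1·4 + 0·-2 + 0·5 + 1·-4 = -8
  a_12 = -1·-8 + 0·4 + 0·-2 + 1·5 = 13
  a_13 = -1·13 + 0·-8 + 0·4 + 1·-2 = -15
  a_14 = -1·-15 + 0·13 + 0·-8 + 1·4 = 19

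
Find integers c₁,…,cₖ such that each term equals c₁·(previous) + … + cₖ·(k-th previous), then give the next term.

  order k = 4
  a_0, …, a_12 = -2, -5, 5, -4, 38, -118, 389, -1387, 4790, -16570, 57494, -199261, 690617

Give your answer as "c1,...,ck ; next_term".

  a_4 = -3·-4 + 1·5 + -3·-5 + -3·-2 = 38
  a_5 = -3·38 + 1·-4 + -3·5 + -3·-5 = -118
  a_6 = -3·-118 + 1·38 + -3·-4 + -3·5 = 389
  a_7 = -3·389 + 1·-118 + -3·38 + -3·-4 = -1387
  a_8 = -3·-1387 + 1·389 + -3·-118 + -3·38 = 4790
  a_9 = -3·4790 + 1·-1387 + -3·389 + -3·-118 = -16570
  a_10 = -3·-16570 + 1·4790 + -3·-1387 + -3·389 = 57494
  a_11 = -3·57494 + 1·-16570 + -3·4790 + -3·-1387 = -199261
  a_12 = -3·-199261 + 1·57494 + -3·-16570 + -3·4790 = 690617
  a_13 = -3·690617 + 1·-199261 + -3·57494 + -3·-16570 = -2393884

-3,1,-3,-3 ; -2393884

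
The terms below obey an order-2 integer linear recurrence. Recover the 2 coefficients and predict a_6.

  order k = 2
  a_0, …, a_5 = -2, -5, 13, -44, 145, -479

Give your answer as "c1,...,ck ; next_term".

  a_2 = -3·-5 + 1·-2 = 13
  a_3 = -3·13 + 1·-5 = -44
  a_4 = -3·-44 + 1·13 = 145
  a_5 = -3·145 + 1·-44 = -479
  a_6 = -3·-479 + 1·145 = 1582

-3,1 ; 1582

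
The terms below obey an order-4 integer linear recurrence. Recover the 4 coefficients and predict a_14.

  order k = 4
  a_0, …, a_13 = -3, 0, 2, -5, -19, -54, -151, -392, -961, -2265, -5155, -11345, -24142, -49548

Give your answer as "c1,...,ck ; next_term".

  a_4 = 4·-5 + -4·2 + 1·0 + -3·-3 = -19
  a_5 = 4·-19 + -4·-5 + 1·2 + -3·0 = -54
  a_6 = 4·-54 + -4·-19 + 1·-5 + -3·2 = -151
  a_7 = 4·-151 + -4·-54 + 1·-19 + -3·-5 = -392
  a_8 = 4·-392 + -4·-151 + 1·-54 + -3·-19 = -961
  a_9 = 4·-961 + -4·-392 + 1·-151 + -3·-54 = -2265
  a_10 = 4·-2265 + -4·-961 + 1·-392 + -3·-151 = -5155
  a_11 = 4·-5155 + -4·-2265 + 1·-961 + -3·-392 = -11345
  a_12 = 4·-11345 + -4·-5155 + 1·-2265 + -3·-961 = -24142
  a_13 = 4·-24142 + -4·-11345 + 1·-5155 + -3·-2265 = -49548
  a_14 = 4·-49548 + -4·-24142 + 1·-11345 + -3·-5155 = -97504

4,-4,1,-3 ; -97504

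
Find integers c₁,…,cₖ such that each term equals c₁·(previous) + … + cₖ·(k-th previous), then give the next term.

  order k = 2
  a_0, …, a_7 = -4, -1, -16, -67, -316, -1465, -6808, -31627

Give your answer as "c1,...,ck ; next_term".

  a_2 = 4·-1 + 3·-4 = -16
  a_3 = 4·-16 + 3·-1 = -67
  a_4 = 4·-67 + 3·-16 = -316
  a_5 = 4·-316 + 3·-67 = -1465
  a_6 = 4·-1465 + 3·-316 = -6808
  a_7 = 4·-6808 + 3·-1465 = -31627
  a_8 = 4·-31627 + 3·-6808 = -146932

4,3 ; -146932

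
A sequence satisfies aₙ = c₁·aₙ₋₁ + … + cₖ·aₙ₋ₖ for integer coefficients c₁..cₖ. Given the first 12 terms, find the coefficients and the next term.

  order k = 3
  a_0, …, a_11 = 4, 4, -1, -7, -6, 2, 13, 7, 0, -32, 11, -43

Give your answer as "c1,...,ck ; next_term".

  a_3 = -1·-1 + 1·4 + -3·4 = -7
  a_4 = -1·-7 + 1·-1 + -3·4 = -6
  a_5 = -1·-6 + 1·-7 + -3·-1 = 2
  a_6 = -1·2 + 1·-6 + -3·-7 = 13
  a_7 = -1·13 + 1·2 + -3·-6 = 7
  a_8 = -1·7 + 1·13 + -3·2 = 0
  a_9 = -1·0 + 1·7 + -3·13 = -32
  a_10 = -1·-32 + 1·0 + -3·7 = 11
  a_11 = -1·11 + 1·-32 + -3·0 = -43
  a_12 = -1·-43 + 1·11 + -3·-32 = 150

-1,1,-3 ; 150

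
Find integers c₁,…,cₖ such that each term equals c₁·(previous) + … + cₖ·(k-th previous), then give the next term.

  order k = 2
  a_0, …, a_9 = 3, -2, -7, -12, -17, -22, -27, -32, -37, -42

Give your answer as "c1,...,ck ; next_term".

  a_2 = 2·-2 + -1·3 = -7
  a_3 = 2·-7 + -1·-2 = -12
  a_4 = 2·-12 + -1·-7 = -17
  a_5 = 2·-17 + -1·-12 = -22
  a_6 = 2·-22 + -1·-17 = -27
  a_7 = 2·-27 + -1·-22 = -32
  a_8 = 2·-32 + -1·-27 = -37
  a_9 = 2·-37 + -1·-32 = -42
  a_10 = 2·-42 + -1·-37 = -47

2,-1 ; -47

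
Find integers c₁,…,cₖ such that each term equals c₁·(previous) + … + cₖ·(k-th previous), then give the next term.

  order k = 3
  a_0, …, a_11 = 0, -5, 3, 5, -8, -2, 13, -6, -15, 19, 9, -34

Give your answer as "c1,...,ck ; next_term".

  a_3 = 0·3 + -1·-5 + 1·0 = 5
  a_4 = 0·5 + -1·3 + 1·-5 = -8
  a_5 = 0·-8 + -1·5 + 1·3 = -2
  a_6 = 0·-2 + -1·-8 + 1·5 = 13
  a_7 = 0·13 + -1·-2 + 1·-8 = -6
  a_8 = 0·-6 + -1·13 + 1·-2 = -15
  a_9 = 0·-15 + -1·-6 + 1·13 = 19
  a_10 = 0·19 + -1·-15 + 1·-6 = 9
  a_11 = 0·9 + -1·19 + 1·-15 = -34
  a_12 = 0·-34 + -1·9 + 1·19 = 10

0,-1,1 ; 10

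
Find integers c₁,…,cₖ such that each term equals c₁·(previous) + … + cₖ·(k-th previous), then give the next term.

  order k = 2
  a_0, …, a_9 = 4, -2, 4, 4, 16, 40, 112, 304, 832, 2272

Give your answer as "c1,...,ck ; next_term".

2,2 ; 6208

  a_2 = 2·-2 + 2·4 = 4
  a_3 = 2·4 + 2·-2 = 4
  a_4 = 2·4 + 2·4 = 16
  a_5 = 2·16 + 2·4 = 40
  a_6 = 2·40 + 2·16 = 112
  a_7 = 2·112 + 2·40 = 304
  a_8 = 2·304 + 2·112 = 832
  a_9 = 2·832 + 2·304 = 2272
  a_10 = 2·2272 + 2·832 = 6208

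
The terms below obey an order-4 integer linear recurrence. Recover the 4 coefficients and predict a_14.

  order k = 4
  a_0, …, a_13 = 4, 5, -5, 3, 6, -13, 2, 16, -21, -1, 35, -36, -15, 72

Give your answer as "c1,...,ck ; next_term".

  a_4 = 0·3 + -1·-5 + 1·5 + -1·4 = 6
  a_5 = 0·6 + -1·3 + 1·-5 + -1·5 = -13
  a_6 = 0·-13 + -1·6 + 1·3 + -1·-5 = 2
  a_7 = 0·2 + -1·-13 + 1·6 + -1·3 = 16
  a_8 = 0·16 + -1·2 + 1·-13 + -1·6 = -21
  a_9 = 0·-21 + -1·16 + 1·2 + -1·-13 = -1
  a_10 = 0·-1 + -1·-21 + 1·16 + -1·2 = 35
  a_11 = 0·35 + -1·-1 + 1·-21 + -1·16 = -36
  a_12 = 0·-36 + -1·35 + 1·-1 + -1·-21 = -15
  a_13 = 0·-15 + -1·-36 + 1·35 + -1·-1 = 72
  a_14 = 0·72 + -1·-15 + 1·-36 + -1·35 = -56

0,-1,1,-1 ; -56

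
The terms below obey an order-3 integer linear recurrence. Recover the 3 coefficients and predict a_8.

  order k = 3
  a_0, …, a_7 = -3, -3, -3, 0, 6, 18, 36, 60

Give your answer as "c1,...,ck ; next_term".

  a_3 = 2·-3 + 0·-3 + -2·-3 = 0
  a_4 = 2·0 + 0·-3 + -2·-3 = 6
  a_5 = 2·6 + 0·0 + -2·-3 = 18
  a_6 = 2·18 + 0·6 + -2·0 = 36
  a_7 = 2·36 + 0·18 + -2·6 = 60
  a_8 = 2·60 + 0·36 + -2·18 = 84

2,0,-2 ; 84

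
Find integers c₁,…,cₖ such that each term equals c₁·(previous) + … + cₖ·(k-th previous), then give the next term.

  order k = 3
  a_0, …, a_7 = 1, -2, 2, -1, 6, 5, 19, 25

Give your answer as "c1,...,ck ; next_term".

2,1,-3 ; 54

  a_3 = 2·2 + 1·-2 + -3·1 = -1
  a_4 = 2·-1 + 1·2 + -3·-2 = 6
  a_5 = 2·6 + 1·-1 + -3·2 = 5
  a_6 = 2·5 + 1·6 + -3·-1 = 19
  a_7 = 2·19 + 1·5 + -3·6 = 25
  a_8 = 2·25 + 1·19 + -3·5 = 54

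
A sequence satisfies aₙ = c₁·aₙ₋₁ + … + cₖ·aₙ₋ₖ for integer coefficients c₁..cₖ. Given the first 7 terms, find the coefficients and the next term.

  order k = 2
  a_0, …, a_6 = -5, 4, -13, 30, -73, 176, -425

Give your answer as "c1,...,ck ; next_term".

  a_2 = -2·4 + 1·-5 = -13
  a_3 = -2·-13 + 1·4 = 30
  a_4 = -2·30 + 1·-13 = -73
  a_5 = -2·-73 + 1·30 = 176
  a_6 = -2·176 + 1·-73 = -425
  a_7 = -2·-425 + 1·176 = 1026

-2,1 ; 1026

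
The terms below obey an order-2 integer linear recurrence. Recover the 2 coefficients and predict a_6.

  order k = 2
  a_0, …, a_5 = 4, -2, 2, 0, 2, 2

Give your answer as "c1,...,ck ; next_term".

  a_2 = 1·-2 + 1·4 = 2
  a_3 = 1·2 + 1·-2 = 0
  a_4 = 1·0 + 1·2 = 2
  a_5 = 1·2 + 1·0 = 2
  a_6 = 1·2 + 1·2 = 4

1,1 ; 4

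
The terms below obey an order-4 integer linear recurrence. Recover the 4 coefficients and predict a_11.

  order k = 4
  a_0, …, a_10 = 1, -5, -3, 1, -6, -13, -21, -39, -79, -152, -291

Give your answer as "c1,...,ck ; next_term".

  a_4 = 1·1 + 1·-3 + 1·-5 + 1·1 = -6
  a_5 = 1·-6 + 1·1 + 1·-3 + 1·-5 = -13
  a_6 = 1·-13 + 1·-6 + 1·1 + 1·-3 = -21
  a_7 = 1·-21 + 1·-13 + 1·-6 + 1·1 = -39
  a_8 = 1·-39 + 1·-21 + 1·-13 + 1·-6 = -79
  a_9 = 1·-79 + 1·-39 + 1·-21 + 1·-13 = -152
  a_10 = 1·-152 + 1·-79 + 1·-39 + 1·-21 = -291
  a_11 = 1·-291 + 1·-152 + 1·-79 + 1·-39 = -561

1,1,1,1 ; -561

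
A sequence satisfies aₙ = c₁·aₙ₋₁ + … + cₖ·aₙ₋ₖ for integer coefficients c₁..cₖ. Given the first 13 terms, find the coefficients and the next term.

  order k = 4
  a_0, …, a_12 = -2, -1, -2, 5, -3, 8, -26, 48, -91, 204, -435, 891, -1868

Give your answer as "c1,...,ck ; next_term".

  a_4 = -2·5 + -1·-2 + -3·-1 + -1·-2 = -3
  a_5 = -2·-3 + -1·5 + -3·-2 + -1·-1 = 8
  a_6 = -2·8 + -1·-3 + -3·5 + -1·-2 = -26
  a_7 = -2·-26 + -1·8 + -3·-3 + -1·5 = 48
  a_8 = -2·48 + -1·-26 + -3·8 + -1·-3 = -91
  a_9 = -2·-91 + -1·48 + -3·-26 + -1·8 = 204
  a_10 = -2·204 + -1·-91 + -3·48 + -1·-26 = -435
  a_11 = -2·-435 + -1·204 + -3·-91 + -1·48 = 891
  a_12 = -2·891 + -1·-435 + -3·204 + -1·-91 = -1868
  a_13 = -2·-1868 + -1·891 + -3·-435 + -1·204 = 3946

-2,-1,-3,-1 ; 3946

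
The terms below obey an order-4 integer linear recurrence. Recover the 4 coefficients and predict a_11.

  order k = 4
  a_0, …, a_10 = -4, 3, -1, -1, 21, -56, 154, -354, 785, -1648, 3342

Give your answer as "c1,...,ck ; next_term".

-2,2,3,-3 ; -6563

  a_4 = -2·-1 + 2·-1 + 3·3 + -3·-4 = 21
  a_5 = -2·21 + 2·-1 + 3·-1 + -3·3 = -56
  a_6 = -2·-56 + 2·21 + 3·-1 + -3·-1 = 154
  a_7 = -2·154 + 2·-56 + 3·21 + -3·-1 = -354
  a_8 = -2·-354 + 2·154 + 3·-56 + -3·21 = 785
  a_9 = -2·785 + 2·-354 + 3·154 + -3·-56 = -1648
  a_10 = -2·-1648 + 2·785 + 3·-354 + -3·154 = 3342
  a_11 = -2·3342 + 2·-1648 + 3·785 + -3·-354 = -6563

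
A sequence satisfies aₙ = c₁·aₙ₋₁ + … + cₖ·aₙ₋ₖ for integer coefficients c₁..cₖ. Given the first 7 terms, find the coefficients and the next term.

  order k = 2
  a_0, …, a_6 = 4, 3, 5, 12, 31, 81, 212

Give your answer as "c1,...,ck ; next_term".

  a_2 = 3·3 + -1·4 = 5
  a_3 = 3·5 + -1·3 = 12
  a_4 = 3·12 + -1·5 = 31
  a_5 = 3·31 + -1·12 = 81
  a_6 = 3·81 + -1·31 = 212
  a_7 = 3·212 + -1·81 = 555

3,-1 ; 555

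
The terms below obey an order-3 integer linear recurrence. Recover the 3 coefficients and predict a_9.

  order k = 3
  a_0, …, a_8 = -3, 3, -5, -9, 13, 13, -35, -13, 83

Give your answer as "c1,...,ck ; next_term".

0,-2,1 ; -9

  a_3 = 0·-5 + -2·3 + 1·-3 = -9
  a_4 = 0·-9 + -2·-5 + 1·3 = 13
  a_5 = 0·13 + -2·-9 + 1·-5 = 13
  a_6 = 0·13 + -2·13 + 1·-9 = -35
  a_7 = 0·-35 + -2·13 + 1·13 = -13
  a_8 = 0·-13 + -2·-35 + 1·13 = 83
  a_9 = 0·83 + -2·-13 + 1·-35 = -9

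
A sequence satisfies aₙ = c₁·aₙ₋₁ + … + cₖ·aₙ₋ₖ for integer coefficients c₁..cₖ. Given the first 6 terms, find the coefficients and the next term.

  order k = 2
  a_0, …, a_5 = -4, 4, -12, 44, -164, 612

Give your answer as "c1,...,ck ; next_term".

-4,-1 ; -2284

  a_2 = -4·4 + -1·-4 = -12
  a_3 = -4·-12 + -1·4 = 44
  a_4 = -4·44 + -1·-12 = -164
  a_5 = -4·-164 + -1·44 = 612
  a_6 = -4·612 + -1·-164 = -2284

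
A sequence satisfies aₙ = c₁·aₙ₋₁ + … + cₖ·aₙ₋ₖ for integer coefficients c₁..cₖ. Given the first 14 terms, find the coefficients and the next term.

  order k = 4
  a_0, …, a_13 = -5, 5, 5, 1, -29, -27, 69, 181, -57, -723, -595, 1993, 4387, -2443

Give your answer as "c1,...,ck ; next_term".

  a_4 = 1·1 + -3·5 + -1·5 + 2·-5 = -29
  a_5 = 1·-29 + -3·1 + -1·5 + 2·5 = -27
  a_6 = 1·-27 + -3·-29 + -1·1 + 2·5 = 69
  a_7 = 1·69 + -3·-27 + -1·-29 + 2·1 = 181
  a_8 = 1·181 + -3·69 + -1·-27 + 2·-29 = -57
  a_9 = 1·-57 + -3·181 + -1·69 + 2·-27 = -723
  a_10 = 1·-723 + -3·-57 + -1·181 + 2·69 = -595
  a_11 = 1·-595 + -3·-723 + -1·-57 + 2·181 = 1993
  a_12 = 1·1993 + -3·-595 + -1·-723 + 2·-57 = 4387
  a_13 = 1·4387 + -3·1993 + -1·-595 + 2·-723 = -2443
  a_14 = 1·-2443 + -3·4387 + -1·1993 + 2·-595 = -18787

1,-3,-1,2 ; -18787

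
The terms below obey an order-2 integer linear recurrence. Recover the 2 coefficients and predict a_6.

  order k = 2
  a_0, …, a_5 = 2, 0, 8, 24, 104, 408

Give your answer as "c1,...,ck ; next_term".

  a_2 = 3·0 + 4·2 = 8
  a_3 = 3·8 + 4·0 = 24
  a_4 = 3·24 + 4·8 = 104
  a_5 = 3·104 + 4·24 = 408
  a_6 = 3·408 + 4·104 = 1640

3,4 ; 1640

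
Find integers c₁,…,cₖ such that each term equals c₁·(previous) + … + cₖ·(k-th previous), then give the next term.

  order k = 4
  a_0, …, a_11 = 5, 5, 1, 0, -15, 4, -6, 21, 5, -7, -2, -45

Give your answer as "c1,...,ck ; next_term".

  a_4 = -1·0 + 0·1 + -1·5 + -2·5 = -15
  a_5 = -1·-15 + 0·0 + -1·1 + -2·5 = 4
  a_6 = -1·4 + 0·-15 + -1·0 + -2·1 = -6
  a_7 = -1·-6 + 0·4 + -1·-15 + -2·0 = 21
  a_8 = -1·21 + 0·-6 + -1·4 + -2·-15 = 5
  a_9 = -1·5 + 0·21 + -1·-6 + -2·4 = -7
  a_10 = -1·-7 + 0·5 + -1·21 + -2·-6 = -2
  a_11 = -1·-2 + 0·-7 + -1·5 + -2·21 = -45
  a_12 = -1·-45 + 0·-2 + -1·-7 + -2·5 = 42

-1,0,-1,-2 ; 42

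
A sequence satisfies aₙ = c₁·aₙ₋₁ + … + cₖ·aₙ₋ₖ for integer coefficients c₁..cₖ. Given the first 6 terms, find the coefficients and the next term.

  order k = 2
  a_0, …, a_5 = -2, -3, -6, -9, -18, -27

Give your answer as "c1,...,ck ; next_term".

0,3 ; -54

  a_2 = 0·-3 + 3·-2 = -6
  a_3 = 0·-6 + 3·-3 = -9
  a_4 = 0·-9 + 3·-6 = -18
  a_5 = 0·-18 + 3·-9 = -27
  a_6 = 0·-27 + 3·-18 = -54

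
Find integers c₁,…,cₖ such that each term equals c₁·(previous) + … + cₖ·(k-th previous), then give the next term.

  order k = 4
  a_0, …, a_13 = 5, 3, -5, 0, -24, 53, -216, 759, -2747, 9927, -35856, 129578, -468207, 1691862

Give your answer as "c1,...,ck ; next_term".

  a_4 = -3·0 + 3·-5 + 2·3 + -3·5 = -24
  a_5 = -3·-24 + 3·0 + 2·-5 + -3·3 = 53
  a_6 = -3·53 + 3·-24 + 2·0 + -3·-5 = -216
  a_7 = -3·-216 + 3·53 + 2·-24 + -3·0 = 759
  a_8 = -3·759 + 3·-216 + 2·53 + -3·-24 = -2747
  a_9 = -3·-2747 + 3·759 + 2·-216 + -3·53 = 9927
  a_10 = -3·9927 + 3·-2747 + 2·759 + -3·-216 = -35856
  a_11 = -3·-35856 + 3·9927 + 2·-2747 + -3·759 = 129578
  a_12 = -3·129578 + 3·-35856 + 2·9927 + -3·-2747 = -468207
  a_13 = -3·-468207 + 3·129578 + 2·-35856 + -3·9927 = 1691862
  a_14 = -3·1691862 + 3·-468207 + 2·129578 + -3·-35856 = -6113483

-3,3,2,-3 ; -6113483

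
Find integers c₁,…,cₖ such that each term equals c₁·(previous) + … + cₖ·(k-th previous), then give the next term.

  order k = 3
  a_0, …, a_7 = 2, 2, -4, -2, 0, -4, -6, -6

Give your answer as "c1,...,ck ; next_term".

  a_3 = 1·-4 + 0·2 + 1·2 = -2
  a_4 = 1·-2 + 0·-4 + 1·2 = 0
  a_5 = 1·0 + 0·-2 + 1·-4 = -4
  a_6 = 1·-4 + 0·0 + 1·-2 = -6
  a_7 = 1·-6 + 0·-4 + 1·0 = -6
  a_8 = 1·-6 + 0·-6 + 1·-4 = -10

1,0,1 ; -10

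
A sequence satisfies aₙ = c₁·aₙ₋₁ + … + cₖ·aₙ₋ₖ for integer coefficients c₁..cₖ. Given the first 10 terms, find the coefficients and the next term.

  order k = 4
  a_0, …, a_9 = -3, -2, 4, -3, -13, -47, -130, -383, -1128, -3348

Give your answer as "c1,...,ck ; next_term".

  a_4 = 3·-3 + 0·4 + -1·-2 + 2·-3 = -13
  a_5 = 3·-13 + 0·-3 + -1·4 + 2·-2 = -47
  a_6 = 3·-47 + 0·-13 + -1·-3 + 2·4 = -130
  a_7 = 3·-130 + 0·-47 + -1·-13 + 2·-3 = -383
  a_8 = 3·-383 + 0·-130 + -1·-47 + 2·-13 = -1128
  a_9 = 3·-1128 + 0·-383 + -1·-130 + 2·-47 = -3348
  a_10 = 3·-3348 + 0·-1128 + -1·-383 + 2·-130 = -9921

3,0,-1,2 ; -9921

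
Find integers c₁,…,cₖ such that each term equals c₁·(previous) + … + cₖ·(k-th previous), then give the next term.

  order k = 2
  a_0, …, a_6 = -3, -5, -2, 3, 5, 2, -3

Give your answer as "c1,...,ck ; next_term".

  a_2 = 1·-5 + -1·-3 = -2
  a_3 = 1·-2 + -1·-5 = 3
  a_4 = 1·3 + -1·-2 = 5
  a_5 = 1·5 + -1·3 = 2
  a_6 = 1·2 + -1·5 = -3
  a_7 = 1·-3 + -1·2 = -5

1,-1 ; -5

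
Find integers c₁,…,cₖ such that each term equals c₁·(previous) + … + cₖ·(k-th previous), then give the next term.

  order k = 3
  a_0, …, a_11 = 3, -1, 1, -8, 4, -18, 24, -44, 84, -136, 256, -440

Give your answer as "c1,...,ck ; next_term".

0,2,-2 ; 784

  a_3 = 0·1 + 2·-1 + -2·3 = -8
  a_4 = 0·-8 + 2·1 + -2·-1 = 4
  a_5 = 0·4 + 2·-8 + -2·1 = -18
  a_6 = 0·-18 + 2·4 + -2·-8 = 24
  a_7 = 0·24 + 2·-18 + -2·4 = -44
  a_8 = 0·-44 + 2·24 + -2·-18 = 84
  a_9 = 0·84 + 2·-44 + -2·24 = -136
  a_10 = 0·-136 + 2·84 + -2·-44 = 256
  a_11 = 0·256 + 2·-136 + -2·84 = -440
  a_12 = 0·-440 + 2·256 + -2·-136 = 784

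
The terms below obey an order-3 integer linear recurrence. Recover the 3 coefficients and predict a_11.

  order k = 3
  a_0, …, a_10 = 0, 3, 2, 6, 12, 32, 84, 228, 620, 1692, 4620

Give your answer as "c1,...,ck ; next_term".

  a_3 = 3·2 + 0·3 + -2·0 = 6
  a_4 = 3·6 + 0·2 + -2·3 = 12
  a_5 = 3·12 + 0·6 + -2·2 = 32
  a_6 = 3·32 + 0·12 + -2·6 = 84
  a_7 = 3·84 + 0·32 + -2·12 = 228
  a_8 = 3·228 + 0·84 + -2·32 = 620
  a_9 = 3·620 + 0·228 + -2·84 = 1692
  a_10 = 3·1692 + 0·620 + -2·228 = 4620
  a_11 = 3·4620 + 0·1692 + -2·620 = 12620

3,0,-2 ; 12620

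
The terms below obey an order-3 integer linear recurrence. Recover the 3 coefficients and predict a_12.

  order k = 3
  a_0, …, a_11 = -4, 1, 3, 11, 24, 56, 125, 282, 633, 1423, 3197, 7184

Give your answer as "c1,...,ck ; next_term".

  a_3 = 2·3 + 1·1 + -1·-4 = 11
  a_4 = 2·11 + 1·3 + -1·1 = 24
  a_5 = 2·24 + 1·11 + -1·3 = 56
  a_6 = 2·56 + 1·24 + -1·11 = 125
  a_7 = 2·125 + 1·56 + -1·24 = 282
  a_8 = 2·282 + 1·125 + -1·56 = 633
  a_9 = 2·633 + 1·282 + -1·125 = 1423
  a_10 = 2·1423 + 1·633 + -1·282 = 3197
  a_11 = 2·3197 + 1·1423 + -1·633 = 7184
  a_12 = 2·7184 + 1·3197 + -1·1423 = 16142

2,1,-1 ; 16142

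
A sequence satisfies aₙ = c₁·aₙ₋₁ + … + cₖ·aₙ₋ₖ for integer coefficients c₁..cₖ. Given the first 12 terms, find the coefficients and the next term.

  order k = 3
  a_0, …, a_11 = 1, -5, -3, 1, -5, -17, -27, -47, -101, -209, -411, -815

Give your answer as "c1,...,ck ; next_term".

  a_3 = 2·-3 + -1·-5 + 2·1 = 1
  a_4 = 2·1 + -1·-3 + 2·-5 = -5
  a_5 = 2·-5 + -1·1 + 2·-3 = -17
  a_6 = 2·-17 + -1·-5 + 2·1 = -27
  a_7 = 2·-27 + -1·-17 + 2·-5 = -47
  a_8 = 2·-47 + -1·-27 + 2·-17 = -101
  a_9 = 2·-101 + -1·-47 + 2·-27 = -209
  a_10 = 2·-209 + -1·-101 + 2·-47 = -411
  a_11 = 2·-411 + -1·-209 + 2·-101 = -815
  a_12 = 2·-815 + -1·-411 + 2·-209 = -1637

2,-1,2 ; -1637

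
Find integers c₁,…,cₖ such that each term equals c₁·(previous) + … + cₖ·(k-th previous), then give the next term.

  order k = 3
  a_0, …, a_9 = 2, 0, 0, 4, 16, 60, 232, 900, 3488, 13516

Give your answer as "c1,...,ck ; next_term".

4,-1,2 ; 52376

  a_3 = 4·0 + -1·0 + 2·2 = 4
  a_4 = 4·4 + -1·0 + 2·0 = 16
  a_5 = 4·16 + -1·4 + 2·0 = 60
  a_6 = 4·60 + -1·16 + 2·4 = 232
  a_7 = 4·232 + -1·60 + 2·16 = 900
  a_8 = 4·900 + -1·232 + 2·60 = 3488
  a_9 = 4·3488 + -1·900 + 2·232 = 13516
  a_10 = 4·13516 + -1·3488 + 2·900 = 52376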